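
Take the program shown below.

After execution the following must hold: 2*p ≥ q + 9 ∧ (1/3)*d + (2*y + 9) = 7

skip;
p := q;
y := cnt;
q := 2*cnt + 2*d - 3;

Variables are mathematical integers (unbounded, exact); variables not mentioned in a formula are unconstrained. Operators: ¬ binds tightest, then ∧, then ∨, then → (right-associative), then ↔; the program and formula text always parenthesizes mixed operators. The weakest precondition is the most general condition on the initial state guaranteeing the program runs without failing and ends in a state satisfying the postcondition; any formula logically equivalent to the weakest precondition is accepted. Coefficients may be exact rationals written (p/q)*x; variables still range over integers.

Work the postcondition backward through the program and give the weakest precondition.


Working backward. After the program, the postcondition 2*p ≥ q + 9 ∧ (1/3)*d + (2*y + 9) = 7 must hold; in canonical form it is 2*p ≥ q + 9 ∧ (1/3)*d + 2*y = -2.
Before q := 2*cnt + 2*d - 3: 2*p ≥ 2*cnt + 2*d + 6 ∧ (1/3)*d + 2*y = -2
Before y := cnt: 2*p ≥ 2*cnt + 2*d + 6 ∧ 2*cnt + (1/3)*d = -2
Before p := q: 2*q ≥ 2*cnt + 2*d + 6 ∧ 2*cnt + (1/3)*d = -2
Before skip: 2*q ≥ 2*cnt + 2*d + 6 ∧ 2*cnt + (1/3)*d = -2
Answer: WP = 2*q ≥ 2*cnt + 2*d + 6 ∧ 2*cnt + (1/3)*d = -2


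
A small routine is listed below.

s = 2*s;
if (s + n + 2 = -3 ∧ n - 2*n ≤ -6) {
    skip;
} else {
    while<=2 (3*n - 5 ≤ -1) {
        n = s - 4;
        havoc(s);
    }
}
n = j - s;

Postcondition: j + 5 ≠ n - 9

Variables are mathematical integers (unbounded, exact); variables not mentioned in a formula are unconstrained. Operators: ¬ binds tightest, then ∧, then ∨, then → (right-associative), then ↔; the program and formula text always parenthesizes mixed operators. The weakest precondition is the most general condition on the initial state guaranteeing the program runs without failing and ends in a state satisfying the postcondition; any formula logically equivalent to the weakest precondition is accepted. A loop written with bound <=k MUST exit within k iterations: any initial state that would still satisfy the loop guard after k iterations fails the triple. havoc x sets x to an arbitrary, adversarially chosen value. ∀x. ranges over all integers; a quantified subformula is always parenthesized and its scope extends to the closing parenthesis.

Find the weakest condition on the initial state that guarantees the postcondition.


Working backward. After the program, the postcondition j + 5 ≠ n - 9 must hold; in canonical form it is j ≠ n - 14.
Before n := j - s: s ≠ -14
Then branch requires s ≠ -14; else branch requires (3*n ≤ 4 → (∀s_2. ((3*s ≤ 16 → (∀s_1. ((¬(3*s_2 ≤ 16)) ∧ s_1 ≠ -14))) ∧ ((¬(3*s ≤ 16)) → s_2 ≠ -14)))) ∧ ((¬(3*n ≤ 4)) → s ≠ -14).
Before the if: ((n + s = -5 ∧ n ≥ 6) → s ≠ -14) ∧ ((¬(n + s = -5 ∧ n ≥ 6)) → ((3*n ≤ 4 → (∀s_2. ((3*s ≤ 16 → (∀s_1. ((¬(3*s_2 ≤ 16)) ∧ s_1 ≠ -14))) ∧ ((¬(3*s ≤ 16)) → s_2 ≠ -14)))) ∧ ((¬(3*n ≤ 4)) → s ≠ -14)))
Before s := 2*s: ((n + 2*s = -5 ∧ n ≥ 6) → 2*s ≠ -14) ∧ ((¬(n + 2*s = -5 ∧ n ≥ 6)) → ((3*n ≤ 4 → (∀s_2. ((6*s ≤ 16 → (∀s_1. ((¬(3*s_2 ≤ 16)) ∧ s_1 ≠ -14))) ∧ ((¬(6*s ≤ 16)) → s_2 ≠ -14)))) ∧ ((¬(3*n ≤ 4)) → 2*s ≠ -14)))
Answer: WP = ((n + 2*s = -5 ∧ n ≥ 6) → 2*s ≠ -14) ∧ ((¬(n + 2*s = -5 ∧ n ≥ 6)) → ((3*n ≤ 4 → (∀s_2. ((6*s ≤ 16 → (∀s_1. ((¬(3*s_2 ≤ 16)) ∧ s_1 ≠ -14))) ∧ ((¬(6*s ≤ 16)) → s_2 ≠ -14)))) ∧ ((¬(3*n ≤ 4)) → 2*s ≠ -14)))


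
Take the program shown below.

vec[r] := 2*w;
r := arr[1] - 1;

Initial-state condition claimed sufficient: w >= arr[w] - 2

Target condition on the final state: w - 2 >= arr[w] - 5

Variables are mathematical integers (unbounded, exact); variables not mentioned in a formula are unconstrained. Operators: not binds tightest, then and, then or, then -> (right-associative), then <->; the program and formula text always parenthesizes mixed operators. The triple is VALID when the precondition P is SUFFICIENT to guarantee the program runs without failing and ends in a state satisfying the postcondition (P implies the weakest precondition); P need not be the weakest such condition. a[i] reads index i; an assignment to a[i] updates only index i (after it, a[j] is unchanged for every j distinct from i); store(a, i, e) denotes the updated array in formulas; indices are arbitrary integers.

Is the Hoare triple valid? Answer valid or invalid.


Working backward. After the program, the postcondition w - 2 >= arr[w] - 5 must hold; in canonical form it is w >= arr[w] - 3.
Before r := arr[1] - 1: w >= arr[w] - 3
Before vec[r] := 2*w: w >= arr[w] - 3
The weakest precondition is w >= arr[w] - 3.
Check whether w >= arr[w] - 2 implies it.
Every state satisfying the precondition satisfies the weakest precondition: the implication holds.
Answer: valid


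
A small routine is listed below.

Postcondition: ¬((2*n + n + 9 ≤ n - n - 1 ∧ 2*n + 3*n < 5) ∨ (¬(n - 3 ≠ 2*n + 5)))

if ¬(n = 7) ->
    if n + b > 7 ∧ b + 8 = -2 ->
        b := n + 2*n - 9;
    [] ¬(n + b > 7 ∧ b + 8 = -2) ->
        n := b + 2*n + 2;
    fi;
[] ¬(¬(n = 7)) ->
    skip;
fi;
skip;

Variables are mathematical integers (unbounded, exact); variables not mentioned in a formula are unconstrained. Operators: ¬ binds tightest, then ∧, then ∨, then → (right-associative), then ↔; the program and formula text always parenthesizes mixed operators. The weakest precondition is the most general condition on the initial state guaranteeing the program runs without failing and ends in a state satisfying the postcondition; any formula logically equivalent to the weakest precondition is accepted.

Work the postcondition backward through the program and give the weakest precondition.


Working backward. After the program, the postcondition ¬((2*n + n + 9 ≤ n - n - 1 ∧ 2*n + 3*n < 5) ∨ (¬(n - 3 ≠ 2*n + 5))) must hold; in canonical form it is ¬((3*n ≤ -10 ∧ 5*n < 5) ∨ (¬(n ≠ -8))).
Before skip: ¬((3*n ≤ -10 ∧ 5*n < 5) ∨ (¬(n ≠ -8)))
Then branch requires ((b + n > 7 ∧ b = -10) → (¬((3*n ≤ -10 ∧ 5*n < 5) ∨ (¬(n ≠ -8))))) ∧ ((¬(b + n > 7 ∧ b = -10)) → (¬((3*b + 6*n ≤ -16 ∧ 5*b + 10*n < -5) ∨ (¬(b + 2*n ≠ -10))))); else branch requires ¬((3*n ≤ -10 ∧ 5*n < 5) ∨ (¬(n ≠ -8))).
Before the if: ((¬(n = 7)) → (((b + n > 7 ∧ b = -10) → (¬((3*n ≤ -10 ∧ 5*n < 5) ∨ (¬(n ≠ -8))))) ∧ ((¬(b + n > 7 ∧ b = -10)) → (¬((3*b + 6*n ≤ -16 ∧ 5*b + 10*n < -5) ∨ (¬(b + 2*n ≠ -10))))))) ∧ (n = 7 → (¬((3*n ≤ -10 ∧ 5*n < 5) ∨ (¬(n ≠ -8)))))
Answer: WP = ((¬(n = 7)) → (((b + n > 7 ∧ b = -10) → (¬((3*n ≤ -10 ∧ 5*n < 5) ∨ (¬(n ≠ -8))))) ∧ ((¬(b + n > 7 ∧ b = -10)) → (¬((3*b + 6*n ≤ -16 ∧ 5*b + 10*n < -5) ∨ (¬(b + 2*n ≠ -10))))))) ∧ (n = 7 → (¬((3*n ≤ -10 ∧ 5*n < 5) ∨ (¬(n ≠ -8)))))


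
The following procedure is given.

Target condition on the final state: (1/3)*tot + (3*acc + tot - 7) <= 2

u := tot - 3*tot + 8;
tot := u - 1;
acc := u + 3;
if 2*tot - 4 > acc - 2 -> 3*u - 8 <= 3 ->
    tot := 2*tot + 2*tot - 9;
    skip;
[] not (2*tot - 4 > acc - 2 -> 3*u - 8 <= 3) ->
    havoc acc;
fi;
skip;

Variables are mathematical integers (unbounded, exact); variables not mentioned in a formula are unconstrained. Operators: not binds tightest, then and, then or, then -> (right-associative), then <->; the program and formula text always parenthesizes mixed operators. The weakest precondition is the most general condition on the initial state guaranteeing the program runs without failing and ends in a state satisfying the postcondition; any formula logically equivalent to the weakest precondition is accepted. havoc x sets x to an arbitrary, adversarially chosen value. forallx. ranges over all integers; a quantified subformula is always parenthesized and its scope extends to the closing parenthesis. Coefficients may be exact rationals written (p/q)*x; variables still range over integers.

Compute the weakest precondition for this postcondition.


Working backward. After the program, the postcondition (1/3)*tot + (3*acc + tot - 7) <= 2 must hold; in canonical form it is 3*acc + (4/3)*tot <= 9.
Before skip: 3*acc + (4/3)*tot <= 9
Then branch requires 3*acc + (16/3)*tot <= 21; else branch requires forall acc_1. 3*acc_1 + (4/3)*tot <= 9.
Before the if: ((2*tot > acc + 2 -> 3*u <= 11) -> 3*acc + (16/3)*tot <= 21) and ((not (2*tot > acc + 2 -> 3*u <= 11)) -> (forall acc_1. 3*acc_1 + (4/3)*tot <= 9))
Before acc := u + 3: ((2*tot > u + 5 -> 3*u <= 11) -> (16/3)*tot + 3*u <= 12) and ((not (2*tot > u + 5 -> 3*u <= 11)) -> (forall acc_1. 3*acc_1 + (4/3)*tot <= 9))
Before tot := u - 1: ((u > 7 -> 3*u <= 11) -> (25/3)*u <= 52/3) and ((not (u > 7 -> 3*u <= 11)) -> (forall acc_1. 3*acc_1 + (4/3)*u <= 31/3))
Before u := tot - 3*tot + 8: ((2*tot < 1 -> 6*tot >= 13) -> (50/3)*tot >= 148/3) and ((not (2*tot < 1 -> 6*tot >= 13)) -> (forall acc_1. 3*acc_1 <= (8/3)*tot - 1/3))
Answer: WP = ((2*tot < 1 -> 6*tot >= 13) -> (50/3)*tot >= 148/3) and ((not (2*tot < 1 -> 6*tot >= 13)) -> (forall acc_1. 3*acc_1 <= (8/3)*tot - 1/3))


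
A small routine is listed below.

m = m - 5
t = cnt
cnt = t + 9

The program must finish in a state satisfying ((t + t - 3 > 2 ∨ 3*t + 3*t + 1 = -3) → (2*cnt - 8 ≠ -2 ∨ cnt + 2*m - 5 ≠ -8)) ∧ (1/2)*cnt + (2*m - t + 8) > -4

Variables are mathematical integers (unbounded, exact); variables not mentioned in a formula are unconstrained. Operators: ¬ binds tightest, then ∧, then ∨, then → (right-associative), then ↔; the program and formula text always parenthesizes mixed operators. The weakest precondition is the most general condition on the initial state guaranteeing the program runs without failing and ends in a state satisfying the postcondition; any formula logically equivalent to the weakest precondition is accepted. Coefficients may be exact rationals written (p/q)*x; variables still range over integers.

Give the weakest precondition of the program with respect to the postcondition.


Working backward. After the program, the postcondition ((t + t - 3 > 2 ∨ 3*t + 3*t + 1 = -3) → (2*cnt - 8 ≠ -2 ∨ cnt + 2*m - 5 ≠ -8)) ∧ (1/2)*cnt + (2*m - t + 8) > -4 must hold; in canonical form it is ((2*t > 5 ∨ 6*t = -4) → (2*cnt ≠ 6 ∨ cnt + 2*m ≠ -3)) ∧ (1/2)*cnt + 2*m > t - 12.
Before cnt := t + 9: ((2*t > 5 ∨ 6*t = -4) → (2*t ≠ -12 ∨ 2*m + t ≠ -12)) ∧ 2*m > (1/2)*t - 33/2
Before t := cnt: ((2*cnt > 5 ∨ 6*cnt = -4) → (2*cnt ≠ -12 ∨ cnt + 2*m ≠ -12)) ∧ 2*m > (1/2)*cnt - 33/2
Before m := m - 5: ((2*cnt > 5 ∨ 6*cnt = -4) → (2*cnt ≠ -12 ∨ cnt + 2*m ≠ -2)) ∧ 2*m > (1/2)*cnt - 13/2
Answer: WP = ((2*cnt > 5 ∨ 6*cnt = -4) → (2*cnt ≠ -12 ∨ cnt + 2*m ≠ -2)) ∧ 2*m > (1/2)*cnt - 13/2


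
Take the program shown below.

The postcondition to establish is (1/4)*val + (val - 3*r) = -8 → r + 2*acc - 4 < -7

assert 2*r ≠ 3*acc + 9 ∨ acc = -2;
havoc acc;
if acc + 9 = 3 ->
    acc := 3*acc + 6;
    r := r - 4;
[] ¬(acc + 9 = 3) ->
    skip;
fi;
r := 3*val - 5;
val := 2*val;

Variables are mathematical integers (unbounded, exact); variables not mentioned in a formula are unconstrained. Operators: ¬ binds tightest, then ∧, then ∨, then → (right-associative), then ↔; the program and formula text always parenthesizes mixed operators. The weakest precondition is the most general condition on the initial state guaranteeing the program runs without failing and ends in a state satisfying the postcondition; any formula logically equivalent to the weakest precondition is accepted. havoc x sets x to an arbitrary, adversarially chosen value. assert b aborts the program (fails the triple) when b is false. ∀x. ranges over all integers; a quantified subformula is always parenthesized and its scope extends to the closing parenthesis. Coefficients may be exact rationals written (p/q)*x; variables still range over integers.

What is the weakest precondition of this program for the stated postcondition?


Working backward. After the program, the postcondition (1/4)*val + (val - 3*r) = -8 → r + 2*acc - 4 < -7 must hold; in canonical form it is (5/4)*val = 3*r - 8 → 2*acc + r < -3.
Before val := 2*val: (5/2)*val = 3*r - 8 → 2*acc + r < -3
Before r := 3*val - 5: (13/2)*val = 23 → 2*acc + 3*val < 2
Then branch requires (13/2)*val = 23 → 6*acc + 3*val < -10; else branch requires (13/2)*val = 23 → 2*acc + 3*val < 2.
Before the if: (acc = -6 → ((13/2)*val = 23 → 6*acc + 3*val < -10)) ∧ ((¬(acc = -6)) → ((13/2)*val = 23 → 2*acc + 3*val < 2))
Before havoc acc: ∀acc_1. ((acc_1 = -6 → ((13/2)*val = 23 → 6*acc_1 + 3*val < -10)) ∧ ((¬(acc_1 = -6)) → ((13/2)*val = 23 → 2*acc_1 + 3*val < 2)))
Before assert 2*r ≠ 3*acc + 9 ∨ acc = -2: (2*r ≠ 3*acc + 9 ∨ acc = -2) ∧ (∀acc_1. ((acc_1 = -6 → ((13/2)*val = 23 → 6*acc_1 + 3*val < -10)) ∧ ((¬(acc_1 = -6)) → ((13/2)*val = 23 → 2*acc_1 + 3*val < 2))))
Answer: WP = (2*r ≠ 3*acc + 9 ∨ acc = -2) ∧ (∀acc_1. ((acc_1 = -6 → ((13/2)*val = 23 → 6*acc_1 + 3*val < -10)) ∧ ((¬(acc_1 = -6)) → ((13/2)*val = 23 → 2*acc_1 + 3*val < 2))))


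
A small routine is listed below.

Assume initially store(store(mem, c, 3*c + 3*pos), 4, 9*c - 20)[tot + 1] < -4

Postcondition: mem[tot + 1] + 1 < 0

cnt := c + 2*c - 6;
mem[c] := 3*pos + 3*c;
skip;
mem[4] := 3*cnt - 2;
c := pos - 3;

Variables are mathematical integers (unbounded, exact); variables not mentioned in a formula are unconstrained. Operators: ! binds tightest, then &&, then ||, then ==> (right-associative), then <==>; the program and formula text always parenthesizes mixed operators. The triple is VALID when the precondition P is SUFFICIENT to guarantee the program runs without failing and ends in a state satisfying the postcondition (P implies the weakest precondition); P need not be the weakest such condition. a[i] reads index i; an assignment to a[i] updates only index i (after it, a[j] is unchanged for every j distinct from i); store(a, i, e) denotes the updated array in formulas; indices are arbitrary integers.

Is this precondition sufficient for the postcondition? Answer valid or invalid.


Working backward. After the program, the postcondition mem[tot + 1] + 1 < 0 must hold; in canonical form it is mem[tot + 1] < -1.
Before c := pos - 3: mem[tot + 1] < -1
Before mem[4] := 3*cnt - 2: store(mem, 4, 3*cnt - 2)[tot + 1] < -1
Before skip: store(mem, 4, 3*cnt - 2)[tot + 1] < -1
Before mem[c] := 3*pos + 3*c: store(store(mem, c, 3*c + 3*pos), 4, 3*cnt - 2)[tot + 1] < -1
Before cnt := c + 2*c - 6: store(store(mem, c, 3*c + 3*pos), 4, 9*c - 20)[tot + 1] < -1
The weakest precondition is store(store(mem, c, 3*c + 3*pos), 4, 9*c - 20)[tot + 1] < -1.
Check whether store(store(mem, c, 3*c + 3*pos), 4, 9*c - 20)[tot + 1] < -4 implies it.
Every state satisfying the precondition satisfies the weakest precondition: the implication holds.
Answer: valid


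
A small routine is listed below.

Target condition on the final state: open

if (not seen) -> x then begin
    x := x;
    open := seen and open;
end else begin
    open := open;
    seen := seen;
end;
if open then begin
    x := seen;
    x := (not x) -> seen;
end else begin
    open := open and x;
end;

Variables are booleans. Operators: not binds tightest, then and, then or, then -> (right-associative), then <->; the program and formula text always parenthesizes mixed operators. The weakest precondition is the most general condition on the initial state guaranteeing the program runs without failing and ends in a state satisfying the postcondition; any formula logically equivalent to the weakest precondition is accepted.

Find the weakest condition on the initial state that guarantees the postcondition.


Working backward. After the program, open must hold.
Then branch requires open; else branch requires open and x.
Before the if: (not open) -> (open and x)
Then branch requires (not (seen and open)) -> (seen and open and x); else branch requires (not open) -> (open and x).
Before the if: (((not seen) -> x) -> ((not (seen and open)) -> (seen and open and x))) and ((not ((not seen) -> x)) -> ((not open) -> (open and x)))
Answer: WP = (((not seen) -> x) -> ((not (seen and open)) -> (seen and open and x))) and ((not ((not seen) -> x)) -> ((not open) -> (open and x)))


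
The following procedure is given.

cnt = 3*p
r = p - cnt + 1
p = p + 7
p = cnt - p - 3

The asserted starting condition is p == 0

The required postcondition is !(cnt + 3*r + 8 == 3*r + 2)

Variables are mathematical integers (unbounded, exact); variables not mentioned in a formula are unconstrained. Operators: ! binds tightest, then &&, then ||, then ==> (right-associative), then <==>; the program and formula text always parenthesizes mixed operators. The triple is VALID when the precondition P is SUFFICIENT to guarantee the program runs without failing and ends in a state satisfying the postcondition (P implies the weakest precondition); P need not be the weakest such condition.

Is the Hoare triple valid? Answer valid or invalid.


Working backward. After the program, the postcondition !(cnt + 3*r + 8 == 3*r + 2) must hold; in canonical form it is !(cnt == -6).
Before p := cnt - p - 3: !(cnt == -6)
Before p := p + 7: !(cnt == -6)
Before r := p - cnt + 1: !(cnt == -6)
Before cnt := 3*p: !(3*p == -6)
The weakest precondition is !(3*p == -6).
Check whether p == 0 implies it.
Every state satisfying the precondition satisfies the weakest precondition: the implication holds.
Answer: valid


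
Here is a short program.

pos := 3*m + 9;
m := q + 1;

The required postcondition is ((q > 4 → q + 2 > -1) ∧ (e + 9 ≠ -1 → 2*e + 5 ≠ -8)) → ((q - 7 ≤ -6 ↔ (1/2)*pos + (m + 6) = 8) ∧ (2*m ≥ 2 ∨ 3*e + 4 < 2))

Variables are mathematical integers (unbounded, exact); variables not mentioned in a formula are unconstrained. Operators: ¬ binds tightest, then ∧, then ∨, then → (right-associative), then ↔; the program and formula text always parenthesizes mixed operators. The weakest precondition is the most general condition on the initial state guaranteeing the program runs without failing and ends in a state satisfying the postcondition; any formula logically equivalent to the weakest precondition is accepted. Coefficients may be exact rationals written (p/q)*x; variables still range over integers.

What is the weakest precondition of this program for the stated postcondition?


Working backward. After the program, the postcondition ((q > 4 → q + 2 > -1) ∧ (e + 9 ≠ -1 → 2*e + 5 ≠ -8)) → ((q - 7 ≤ -6 ↔ (1/2)*pos + (m + 6) = 8) ∧ (2*m ≥ 2 ∨ 3*e + 4 < 2)) must hold; in canonical form it is ((q > 4 → q > -3) ∧ (e ≠ -10 → 2*e ≠ -13)) → ((q ≤ 1 ↔ m + (1/2)*pos = 2) ∧ (2*m ≥ 2 ∨ 3*e < -2)).
Before m := q + 1: ((q > 4 → q > -3) ∧ (e ≠ -10 → 2*e ≠ -13)) → ((q ≤ 1 ↔ (1/2)*pos + q = 1) ∧ (2*q ≥ 0 ∨ 3*e < -2))
Before pos := 3*m + 9: ((q > 4 → q > -3) ∧ (e ≠ -10 → 2*e ≠ -13)) → ((q ≤ 1 ↔ (3/2)*m + q = -7/2) ∧ (2*q ≥ 0 ∨ 3*e < -2))
Answer: WP = ((q > 4 → q > -3) ∧ (e ≠ -10 → 2*e ≠ -13)) → ((q ≤ 1 ↔ (3/2)*m + q = -7/2) ∧ (2*q ≥ 0 ∨ 3*e < -2))


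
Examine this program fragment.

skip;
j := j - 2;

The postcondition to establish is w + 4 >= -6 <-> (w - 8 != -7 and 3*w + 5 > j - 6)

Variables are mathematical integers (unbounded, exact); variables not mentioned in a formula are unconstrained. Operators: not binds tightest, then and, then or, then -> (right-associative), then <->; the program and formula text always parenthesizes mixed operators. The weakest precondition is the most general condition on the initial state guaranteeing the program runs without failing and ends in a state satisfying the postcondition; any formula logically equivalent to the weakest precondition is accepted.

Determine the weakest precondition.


Working backward. After the program, the postcondition w + 4 >= -6 <-> (w - 8 != -7 and 3*w + 5 > j - 6) must hold; in canonical form it is w >= -10 <-> (w != 1 and 3*w > j - 11).
Before j := j - 2: w >= -10 <-> (w != 1 and 3*w > j - 13)
Before skip: w >= -10 <-> (w != 1 and 3*w > j - 13)
Answer: WP = w >= -10 <-> (w != 1 and 3*w > j - 13)


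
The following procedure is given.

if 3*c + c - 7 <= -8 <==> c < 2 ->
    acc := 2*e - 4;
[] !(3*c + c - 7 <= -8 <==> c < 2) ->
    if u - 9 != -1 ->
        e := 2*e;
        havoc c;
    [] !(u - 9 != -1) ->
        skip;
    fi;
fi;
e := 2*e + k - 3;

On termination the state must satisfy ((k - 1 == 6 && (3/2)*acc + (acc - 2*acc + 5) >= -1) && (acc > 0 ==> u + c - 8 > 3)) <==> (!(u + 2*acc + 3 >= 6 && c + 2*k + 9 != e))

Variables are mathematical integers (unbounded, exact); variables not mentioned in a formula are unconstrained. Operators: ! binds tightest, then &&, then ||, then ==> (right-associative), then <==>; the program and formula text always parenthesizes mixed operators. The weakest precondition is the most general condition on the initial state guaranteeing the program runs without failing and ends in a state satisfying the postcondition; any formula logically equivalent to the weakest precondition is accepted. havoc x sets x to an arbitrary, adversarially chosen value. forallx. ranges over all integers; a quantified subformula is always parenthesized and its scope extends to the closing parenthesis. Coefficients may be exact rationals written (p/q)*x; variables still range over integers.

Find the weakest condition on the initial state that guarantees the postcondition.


Working backward. After the program, the postcondition ((k - 1 == 6 && (3/2)*acc + (acc - 2*acc + 5) >= -1) && (acc > 0 ==> u + c - 8 > 3)) <==> (!(u + 2*acc + 3 >= 6 && c + 2*k + 9 != e)) must hold; in canonical form it is (k == 7 && (1/2)*acc >= -6 && (acc > 0 ==> c + u > 11)) <==> (!(2*acc + u >= 3 && c + 2*k != e - 9)).
Before e := 2*e + k - 3: (k == 7 && (1/2)*acc >= -6 && (acc > 0 ==> c + u > 11)) <==> (!(2*acc + u >= 3 && c + k != 2*e - 12))
Then branch requires (k == 7 && e >= -4 && (2*e > 4 ==> c + u > 11)) <==> (!(4*e + u >= 11 && c + k != 2*e - 12)); else branch requires (u != 8 ==> (forall c_1. ((k == 7 && (1/2)*acc >= -6 && (acc > 0 ==> c_1 + u > 11)) <==> (!(2*acc + u >= 3 && c_1 + k != 4*e - 12))))) && ((!(u != 8)) ==> ((k == 7 && (1/2)*acc >= -6 && (acc > 0 ==> c + u > 11)) <==> (!(2*acc + u >= 3 && c + k != 2*e - 12)))).
Before the if: ((4*c <= -1 <==> c < 2) ==> ((k == 7 && e >= -4 && (2*e > 4 ==> c + u > 11)) <==> (!(4*e + u >= 11 && c + k != 2*e - 12)))) && ((!(4*c <= -1 <==> c < 2)) ==> ((u != 8 ==> (forall c_1. ((k == 7 && (1/2)*acc >= -6 && (acc > 0 ==> c_1 + u > 11)) <==> (!(2*acc + u >= 3 && c_1 + k != 4*e - 12))))) && ((!(u != 8)) ==> ((k == 7 && (1/2)*acc >= -6 && (acc > 0 ==> c + u > 11)) <==> (!(2*acc + u >= 3 && c + k != 2*e - 12))))))
Answer: WP = ((4*c <= -1 <==> c < 2) ==> ((k == 7 && e >= -4 && (2*e > 4 ==> c + u > 11)) <==> (!(4*e + u >= 11 && c + k != 2*e - 12)))) && ((!(4*c <= -1 <==> c < 2)) ==> ((u != 8 ==> (forall c_1. ((k == 7 && (1/2)*acc >= -6 && (acc > 0 ==> c_1 + u > 11)) <==> (!(2*acc + u >= 3 && c_1 + k != 4*e - 12))))) && ((!(u != 8)) ==> ((k == 7 && (1/2)*acc >= -6 && (acc > 0 ==> c + u > 11)) <==> (!(2*acc + u >= 3 && c + k != 2*e - 12))))))


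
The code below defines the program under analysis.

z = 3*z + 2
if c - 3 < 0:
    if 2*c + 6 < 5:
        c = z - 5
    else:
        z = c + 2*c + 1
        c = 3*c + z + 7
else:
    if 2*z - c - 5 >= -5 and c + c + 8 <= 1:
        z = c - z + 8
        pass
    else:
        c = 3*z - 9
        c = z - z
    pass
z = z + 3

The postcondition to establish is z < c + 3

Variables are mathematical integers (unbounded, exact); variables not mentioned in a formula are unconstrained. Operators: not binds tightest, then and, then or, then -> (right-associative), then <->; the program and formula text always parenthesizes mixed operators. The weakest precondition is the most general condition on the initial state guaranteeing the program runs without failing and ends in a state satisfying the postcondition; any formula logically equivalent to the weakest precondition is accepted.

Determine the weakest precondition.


Working backward. After the program, z < c + 3 must hold.
Before z := z + 3: z < c
Then branch requires (not (2*c < -1)) and ((not (2*c < -1)) -> 3*c > -7); else branch requires ((2*z >= c and 2*c <= -7) -> z > 8) and ((not (2*z >= c and 2*c <= -7)) -> z < 0).
Before the if: (c < 3 -> ((not (2*c < -1)) and ((not (2*c < -1)) -> 3*c > -7))) and ((not (c < 3)) -> (((2*z >= c and 2*c <= -7) -> z > 8) and ((not (2*z >= c and 2*c <= -7)) -> z < 0)))
Before z := 3*z + 2: (c < 3 -> ((not (2*c < -1)) and ((not (2*c < -1)) -> 3*c > -7))) and ((not (c < 3)) -> (((6*z >= c - 4 and 2*c <= -7) -> 3*z > 6) and ((not (6*z >= c - 4 and 2*c <= -7)) -> 3*z < -2)))
Answer: WP = (c < 3 -> ((not (2*c < -1)) and ((not (2*c < -1)) -> 3*c > -7))) and ((not (c < 3)) -> (((6*z >= c - 4 and 2*c <= -7) -> 3*z > 6) and ((not (6*z >= c - 4 and 2*c <= -7)) -> 3*z < -2)))


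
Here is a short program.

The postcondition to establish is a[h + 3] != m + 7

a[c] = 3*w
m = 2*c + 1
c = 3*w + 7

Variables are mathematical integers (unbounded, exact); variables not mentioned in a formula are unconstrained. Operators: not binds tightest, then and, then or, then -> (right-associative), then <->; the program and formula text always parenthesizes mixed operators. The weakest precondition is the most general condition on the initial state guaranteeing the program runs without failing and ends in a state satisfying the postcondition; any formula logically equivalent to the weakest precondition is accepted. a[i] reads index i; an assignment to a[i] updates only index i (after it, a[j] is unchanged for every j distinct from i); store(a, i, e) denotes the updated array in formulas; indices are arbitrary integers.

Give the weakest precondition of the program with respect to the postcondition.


Working backward. After the program, a[h + 3] != m + 7 must hold.
Before c := 3*w + 7: a[h + 3] != m + 7
Before m := 2*c + 1: a[h + 3] != 2*c + 8
Before a[c] := 3*w: store(a, c, 3*w)[h + 3] != 2*c + 8
Answer: WP = store(a, c, 3*w)[h + 3] != 2*c + 8


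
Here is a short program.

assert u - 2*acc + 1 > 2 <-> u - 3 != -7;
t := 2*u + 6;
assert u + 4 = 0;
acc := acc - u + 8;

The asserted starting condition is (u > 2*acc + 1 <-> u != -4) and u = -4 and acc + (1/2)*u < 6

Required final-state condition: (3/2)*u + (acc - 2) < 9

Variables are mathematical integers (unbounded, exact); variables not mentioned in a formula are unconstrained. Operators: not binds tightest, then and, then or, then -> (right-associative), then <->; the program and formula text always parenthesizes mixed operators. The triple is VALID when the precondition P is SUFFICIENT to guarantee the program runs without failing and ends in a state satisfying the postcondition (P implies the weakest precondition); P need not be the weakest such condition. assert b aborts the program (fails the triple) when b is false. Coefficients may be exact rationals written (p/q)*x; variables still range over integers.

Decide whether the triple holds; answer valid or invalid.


Working backward. After the program, the postcondition (3/2)*u + (acc - 2) < 9 must hold; in canonical form it is acc + (3/2)*u < 11.
Before acc := acc - u + 8: acc + (1/2)*u < 3
Before assert u + 4 = 0: u = -4 and acc + (1/2)*u < 3
Before t := 2*u + 6: u = -4 and acc + (1/2)*u < 3
Before assert u - 2*acc + 1 > 2 <-> u - 3 != -7: (u > 2*acc + 1 <-> u != -4) and u = -4 and acc + (1/2)*u < 3
The weakest precondition is (u > 2*acc + 1 <-> u != -4) and u = -4 and acc + (1/2)*u < 3.
Check whether (u > 2*acc + 1 <-> u != -4) and u = -4 and acc + (1/2)*u < 6 implies it.
Countermodel: at the initial state acc = 5, u = -4, the precondition holds but the weakest precondition fails.
Answer: invalid


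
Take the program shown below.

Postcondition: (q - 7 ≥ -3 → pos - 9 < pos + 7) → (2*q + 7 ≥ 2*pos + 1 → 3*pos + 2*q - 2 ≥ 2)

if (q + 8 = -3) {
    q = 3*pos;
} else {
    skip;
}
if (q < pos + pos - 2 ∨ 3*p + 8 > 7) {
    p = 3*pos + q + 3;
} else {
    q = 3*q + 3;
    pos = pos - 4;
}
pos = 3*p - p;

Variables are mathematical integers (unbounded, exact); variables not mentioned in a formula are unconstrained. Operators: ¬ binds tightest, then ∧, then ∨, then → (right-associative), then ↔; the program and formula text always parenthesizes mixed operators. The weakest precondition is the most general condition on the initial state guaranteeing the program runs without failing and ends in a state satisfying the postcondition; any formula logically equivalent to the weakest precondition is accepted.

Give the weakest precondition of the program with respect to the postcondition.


Working backward. After the program, the postcondition (q - 7 ≥ -3 → pos - 9 < pos + 7) → (2*q + 7 ≥ 2*pos + 1 → 3*pos + 2*q - 2 ≥ 2) must hold; in canonical form it is 2*q ≥ 2*pos - 6 → 3*pos + 2*q ≥ 4.
Before pos := 3*p - p: 2*q ≥ 4*p - 6 → 6*p + 2*q ≥ 4
Then branch requires 12*pos + 2*q ≤ -6 → 18*pos + 8*q ≥ -14; else branch requires 6*q ≥ 4*p - 12 → 6*p + 6*q ≥ -2.
Before the if: ((q < 2*pos - 2 ∨ 3*p > -1) → (12*pos + 2*q ≤ -6 → 18*pos + 8*q ≥ -14)) ∧ ((¬(q < 2*pos - 2 ∨ 3*p > -1)) → (6*q ≥ 4*p - 12 → 6*p + 6*q ≥ -2))
Then branch requires ((pos < -2 ∨ 3*p > -1) → (18*pos ≤ -6 → 42*pos ≥ -14)) ∧ ((¬(pos < -2 ∨ 3*p > -1)) → (18*pos ≥ 4*p - 12 → 6*p + 18*pos ≥ -2)); else branch requires ((q < 2*pos - 2 ∨ 3*p > -1) → (12*pos + 2*q ≤ -6 → 18*pos + 8*q ≥ -14)) ∧ ((¬(q < 2*pos - 2 ∨ 3*p > -1)) → (6*q ≥ 4*p - 12 → 6*p + 6*q ≥ -2)).
Before the if: (q = -11 → (((pos < -2 ∨ 3*p > -1) → (18*pos ≤ -6 → 42*pos ≥ -14)) ∧ ((¬(pos < -2 ∨ 3*p > -1)) → (18*pos ≥ 4*p - 12 → 6*p + 18*pos ≥ -2)))) ∧ ((¬(q = -11)) → (((q < 2*pos - 2 ∨ 3*p > -1) → (12*pos + 2*q ≤ -6 → 18*pos + 8*q ≥ -14)) ∧ ((¬(q < 2*pos - 2 ∨ 3*p > -1)) → (6*q ≥ 4*p - 12 → 6*p + 6*q ≥ -2))))
Answer: WP = (q = -11 → (((pos < -2 ∨ 3*p > -1) → (18*pos ≤ -6 → 42*pos ≥ -14)) ∧ ((¬(pos < -2 ∨ 3*p > -1)) → (18*pos ≥ 4*p - 12 → 6*p + 18*pos ≥ -2)))) ∧ ((¬(q = -11)) → (((q < 2*pos - 2 ∨ 3*p > -1) → (12*pos + 2*q ≤ -6 → 18*pos + 8*q ≥ -14)) ∧ ((¬(q < 2*pos - 2 ∨ 3*p > -1)) → (6*q ≥ 4*p - 12 → 6*p + 6*q ≥ -2))))


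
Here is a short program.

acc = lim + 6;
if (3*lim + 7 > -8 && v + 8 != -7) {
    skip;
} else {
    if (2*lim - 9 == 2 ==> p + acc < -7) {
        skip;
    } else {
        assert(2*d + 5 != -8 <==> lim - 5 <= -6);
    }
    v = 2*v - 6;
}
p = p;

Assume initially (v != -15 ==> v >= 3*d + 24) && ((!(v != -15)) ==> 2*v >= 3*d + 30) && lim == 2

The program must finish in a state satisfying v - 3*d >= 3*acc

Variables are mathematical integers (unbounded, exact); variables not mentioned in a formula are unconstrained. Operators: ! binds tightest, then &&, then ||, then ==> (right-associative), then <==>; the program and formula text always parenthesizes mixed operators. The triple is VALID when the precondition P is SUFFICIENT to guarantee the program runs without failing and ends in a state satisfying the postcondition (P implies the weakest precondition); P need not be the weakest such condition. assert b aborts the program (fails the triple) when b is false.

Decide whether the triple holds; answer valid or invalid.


Working backward. After the program, the postcondition v - 3*d >= 3*acc must hold; in canonical form it is v >= 3*acc + 3*d.
Before p := p: v >= 3*acc + 3*d
Then branch requires v >= 3*acc + 3*d; else branch requires ((2*lim == 11 ==> acc + p < -7) ==> 2*v >= 3*acc + 3*d + 6) && ((!(2*lim == 11 ==> acc + p < -7)) ==> ((2*d != -13 <==> lim <= -1) && 2*v >= 3*acc + 3*d + 6)).
Before the if: ((3*lim > -15 && v != -15) ==> v >= 3*acc + 3*d) && ((!(3*lim > -15 && v != -15)) ==> (((2*lim == 11 ==> acc + p < -7) ==> 2*v >= 3*acc + 3*d + 6) && ((!(2*lim == 11 ==> acc + p < -7)) ==> ((2*d != -13 <==> lim <= -1) && 2*v >= 3*acc + 3*d + 6))))
Before acc := lim + 6: ((3*lim > -15 && v != -15) ==> v >= 3*d + 3*lim + 18) && ((!(3*lim > -15 && v != -15)) ==> (((2*lim == 11 ==> lim + p < -13) ==> 2*v >= 3*d + 3*lim + 24) && ((!(2*lim == 11 ==> lim + p < -13)) ==> ((2*d != -13 <==> lim <= -1) && 2*v >= 3*d + 3*lim + 24))))
The weakest precondition is ((3*lim > -15 && v != -15) ==> v >= 3*d + 3*lim + 18) && ((!(3*lim > -15 && v != -15)) ==> (((2*lim == 11 ==> lim + p < -13) ==> 2*v >= 3*d + 3*lim + 24) && ((!(2*lim == 11 ==> lim + p < -13)) ==> ((2*d != -13 <==> lim <= -1) && 2*v >= 3*d + 3*lim + 24)))).
Check whether (v != -15 ==> v >= 3*d + 24) && ((!(v != -15)) ==> 2*v >= 3*d + 30) && lim == 2 implies it.
Every state satisfying the precondition satisfies the weakest precondition: the implication holds.
Answer: valid


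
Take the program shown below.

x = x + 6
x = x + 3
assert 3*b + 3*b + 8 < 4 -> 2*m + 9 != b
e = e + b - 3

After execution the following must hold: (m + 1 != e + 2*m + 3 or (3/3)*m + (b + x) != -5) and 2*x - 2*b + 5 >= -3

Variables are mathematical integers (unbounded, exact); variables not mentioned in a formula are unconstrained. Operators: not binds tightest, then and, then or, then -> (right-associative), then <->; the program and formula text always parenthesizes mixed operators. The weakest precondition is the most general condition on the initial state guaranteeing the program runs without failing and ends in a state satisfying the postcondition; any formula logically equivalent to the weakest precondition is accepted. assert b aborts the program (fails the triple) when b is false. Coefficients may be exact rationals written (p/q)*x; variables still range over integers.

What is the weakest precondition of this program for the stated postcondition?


Working backward. After the program, the postcondition (m + 1 != e + 2*m + 3 or (3/3)*m + (b + x) != -5) and 2*x - 2*b + 5 >= -3 must hold; in canonical form it is (e + m != -2 or b + m + x != -5) and 2*x >= 2*b - 8.
Before e := e + b - 3: (b + e + m != 1 or b + m + x != -5) and 2*x >= 2*b - 8
Before assert 3*b + 3*b + 8 < 4 -> 2*m + 9 != b: (6*b < -4 -> 2*m != b - 9) and (b + e + m != 1 or b + m + x != -5) and 2*x >= 2*b - 8
Before x := x + 3: (6*b < -4 -> 2*m != b - 9) and (b + e + m != 1 or b + m + x != -8) and 2*x >= 2*b - 14
Before x := x + 6: (6*b < -4 -> 2*m != b - 9) and (b + e + m != 1 or b + m + x != -14) and 2*x >= 2*b - 26
Answer: WP = (6*b < -4 -> 2*m != b - 9) and (b + e + m != 1 or b + m + x != -14) and 2*x >= 2*b - 26


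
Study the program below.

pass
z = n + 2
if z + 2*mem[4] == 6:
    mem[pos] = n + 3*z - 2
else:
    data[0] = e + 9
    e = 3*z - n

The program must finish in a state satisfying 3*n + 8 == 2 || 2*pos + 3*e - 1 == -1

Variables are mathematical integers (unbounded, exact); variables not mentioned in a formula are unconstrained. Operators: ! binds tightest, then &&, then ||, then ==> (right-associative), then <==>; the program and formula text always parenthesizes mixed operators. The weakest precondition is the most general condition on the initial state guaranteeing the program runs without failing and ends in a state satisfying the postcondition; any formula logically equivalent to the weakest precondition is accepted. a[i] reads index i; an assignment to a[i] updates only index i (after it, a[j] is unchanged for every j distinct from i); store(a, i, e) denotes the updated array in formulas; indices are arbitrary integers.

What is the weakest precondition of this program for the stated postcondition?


Working backward. After the program, the postcondition 3*n + 8 == 2 || 2*pos + 3*e - 1 == -1 must hold; in canonical form it is 3*n == -6 || 3*e + 2*pos == 0.
Then branch requires 3*n == -6 || 3*e + 2*pos == 0; else branch requires 3*n == -6 || 2*pos + 9*z == 3*n.
Before the if: (2*mem[4] + z == 6 ==> (3*n == -6 || 3*e + 2*pos == 0)) && ((!(2*mem[4] + z == 6)) ==> (3*n == -6 || 2*pos + 9*z == 3*n))
Before z := n + 2: (2*mem[4] + n == 4 ==> (3*n == -6 || 3*e + 2*pos == 0)) && ((!(2*mem[4] + n == 4)) ==> (3*n == -6 || 6*n + 2*pos == -18))
Before skip: (2*mem[4] + n == 4 ==> (3*n == -6 || 3*e + 2*pos == 0)) && ((!(2*mem[4] + n == 4)) ==> (3*n == -6 || 6*n + 2*pos == -18))
Answer: WP = (2*mem[4] + n == 4 ==> (3*n == -6 || 3*e + 2*pos == 0)) && ((!(2*mem[4] + n == 4)) ==> (3*n == -6 || 6*n + 2*pos == -18))


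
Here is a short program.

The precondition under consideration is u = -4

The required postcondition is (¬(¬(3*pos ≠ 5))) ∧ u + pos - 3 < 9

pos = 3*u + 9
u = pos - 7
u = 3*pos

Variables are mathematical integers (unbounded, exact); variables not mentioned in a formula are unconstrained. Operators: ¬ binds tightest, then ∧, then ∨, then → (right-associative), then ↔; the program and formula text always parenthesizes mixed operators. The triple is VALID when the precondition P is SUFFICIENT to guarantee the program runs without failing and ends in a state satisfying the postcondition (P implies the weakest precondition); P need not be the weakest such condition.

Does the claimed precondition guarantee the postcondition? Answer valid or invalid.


Working backward. After the program, the postcondition (¬(¬(3*pos ≠ 5))) ∧ u + pos - 3 < 9 must hold; in canonical form it is 3*pos ≠ 5 ∧ pos + u < 12.
Before u := 3*pos: 3*pos ≠ 5 ∧ 4*pos < 12
Before u := pos - 7: 3*pos ≠ 5 ∧ 4*pos < 12
Before pos := 3*u + 9: 9*u ≠ -22 ∧ 12*u < -24
The weakest precondition is 9*u ≠ -22 ∧ 12*u < -24.
Check whether u = -4 implies it.
Every state satisfying the precondition satisfies the weakest precondition: the implication holds.
Answer: valid


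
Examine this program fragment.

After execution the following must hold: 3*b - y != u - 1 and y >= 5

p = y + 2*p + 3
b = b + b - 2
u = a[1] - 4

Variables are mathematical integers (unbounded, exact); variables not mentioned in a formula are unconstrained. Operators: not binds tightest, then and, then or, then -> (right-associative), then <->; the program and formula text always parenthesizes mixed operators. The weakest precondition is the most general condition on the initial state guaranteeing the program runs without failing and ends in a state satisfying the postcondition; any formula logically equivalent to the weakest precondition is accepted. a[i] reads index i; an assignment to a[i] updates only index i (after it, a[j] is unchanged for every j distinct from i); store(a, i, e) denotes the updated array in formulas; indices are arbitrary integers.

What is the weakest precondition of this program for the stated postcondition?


Working backward. After the program, the postcondition 3*b - y != u - 1 and y >= 5 must hold; in canonical form it is 3*b != u + y - 1 and y >= 5.
Before u := a[1] - 4: 3*b != a[1] + y - 5 and y >= 5
Before b := b + b - 2: 6*b != a[1] + y + 1 and y >= 5
Before p := y + 2*p + 3: 6*b != a[1] + y + 1 and y >= 5
Answer: WP = 6*b != a[1] + y + 1 and y >= 5


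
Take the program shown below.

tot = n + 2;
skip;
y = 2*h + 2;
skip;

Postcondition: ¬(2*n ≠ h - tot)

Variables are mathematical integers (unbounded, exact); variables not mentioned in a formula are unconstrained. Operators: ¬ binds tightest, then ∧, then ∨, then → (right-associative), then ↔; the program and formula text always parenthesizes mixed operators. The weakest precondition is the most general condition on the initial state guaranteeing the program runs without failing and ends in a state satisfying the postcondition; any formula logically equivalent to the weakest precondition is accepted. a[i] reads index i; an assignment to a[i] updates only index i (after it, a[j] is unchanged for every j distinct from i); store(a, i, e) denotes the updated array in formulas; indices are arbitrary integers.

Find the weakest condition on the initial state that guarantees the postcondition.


Working backward. After the program, the postcondition ¬(2*n ≠ h - tot) must hold; in canonical form it is ¬(2*n + tot ≠ h).
Before skip: ¬(2*n + tot ≠ h)
Before y := 2*h + 2: ¬(2*n + tot ≠ h)
Before skip: ¬(2*n + tot ≠ h)
Before tot := n + 2: ¬(3*n ≠ h - 2)
Answer: WP = ¬(3*n ≠ h - 2)
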